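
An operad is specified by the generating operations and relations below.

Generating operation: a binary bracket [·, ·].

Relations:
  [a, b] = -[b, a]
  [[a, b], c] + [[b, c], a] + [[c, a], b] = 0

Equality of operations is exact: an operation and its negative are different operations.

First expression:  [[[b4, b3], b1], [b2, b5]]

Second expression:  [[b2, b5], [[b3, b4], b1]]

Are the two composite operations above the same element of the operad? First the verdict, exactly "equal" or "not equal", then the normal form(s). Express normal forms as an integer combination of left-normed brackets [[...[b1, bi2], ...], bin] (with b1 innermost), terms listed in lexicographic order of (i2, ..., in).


equal: each reduces to [[[[b1, b3], b4], b2], b5] - [[[[b1, b3], b4], b5], b2] - [[[[b1, b4], b3], b2], b5] + [[[[b1, b4], b3], b5], b2]

In normal form, the first expression is [[[[b1, b3], b4], b2], b5] - [[[[b1, b3], b4], b5], b2] - [[[[b1, b4], b3], b2], b5] + [[[[b1, b4], b3], b5], b2]
In normal form, the second expression is [[[[b1, b3], b4], b2], b5] - [[[[b1, b3], b4], b5], b2] - [[[[b1, b4], b3], b2], b5] + [[[[b1, b4], b3], b5], b2]
One common form — equal.


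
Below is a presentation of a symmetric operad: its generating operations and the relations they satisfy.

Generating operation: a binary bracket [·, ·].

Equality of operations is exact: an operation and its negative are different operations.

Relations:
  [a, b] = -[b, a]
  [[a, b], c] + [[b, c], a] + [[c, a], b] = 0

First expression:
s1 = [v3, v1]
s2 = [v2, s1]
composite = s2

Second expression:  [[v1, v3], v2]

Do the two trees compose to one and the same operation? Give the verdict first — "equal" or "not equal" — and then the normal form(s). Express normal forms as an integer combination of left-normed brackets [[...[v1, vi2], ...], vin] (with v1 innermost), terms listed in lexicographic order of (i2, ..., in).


equal — both sides give [[v1, v3], v2]

The first expression reduces to [[v1, v3], v2]
The second expression reduces to [[v1, v3], v2]
Both agree, so they are equal.


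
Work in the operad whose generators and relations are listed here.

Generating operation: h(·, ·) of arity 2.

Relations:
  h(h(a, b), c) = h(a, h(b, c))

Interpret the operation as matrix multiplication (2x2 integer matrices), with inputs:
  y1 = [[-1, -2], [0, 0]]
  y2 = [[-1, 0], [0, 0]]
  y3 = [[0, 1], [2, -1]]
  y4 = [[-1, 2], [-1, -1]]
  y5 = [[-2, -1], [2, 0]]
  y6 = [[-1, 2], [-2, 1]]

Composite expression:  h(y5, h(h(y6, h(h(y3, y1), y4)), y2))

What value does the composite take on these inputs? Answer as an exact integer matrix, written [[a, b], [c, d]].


[[30, 0], [-24, 0]]


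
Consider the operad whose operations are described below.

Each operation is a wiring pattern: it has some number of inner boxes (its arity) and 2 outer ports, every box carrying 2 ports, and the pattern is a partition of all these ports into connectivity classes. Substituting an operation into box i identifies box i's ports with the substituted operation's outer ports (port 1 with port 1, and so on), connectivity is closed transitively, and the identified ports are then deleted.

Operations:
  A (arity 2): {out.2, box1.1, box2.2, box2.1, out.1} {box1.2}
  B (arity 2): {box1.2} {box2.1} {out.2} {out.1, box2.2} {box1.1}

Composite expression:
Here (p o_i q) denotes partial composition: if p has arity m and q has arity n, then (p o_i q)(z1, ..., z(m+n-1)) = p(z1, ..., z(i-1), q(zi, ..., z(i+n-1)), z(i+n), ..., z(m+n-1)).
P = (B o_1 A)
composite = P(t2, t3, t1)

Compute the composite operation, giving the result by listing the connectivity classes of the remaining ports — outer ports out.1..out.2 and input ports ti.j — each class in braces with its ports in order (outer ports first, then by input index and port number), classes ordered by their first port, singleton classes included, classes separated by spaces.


{out.1, t1.2} {out.2} {t1.1} {t2.1, t3.1, t3.2} {t2.2}

After gluing at B, chains via deleted ports link the t-ports.
through A, on inputs (t2, t3): {out.1, out.2, t2.1, t3.1, t3.2} {t2.2} (out.j = stage outer ports)
through B, on inputs (t2, t3, t1): {out.1, t1.2} {out.2} {t1.1} {t2.1, t3.1, t3.2} {t2.2} (out.j = stage outer ports)


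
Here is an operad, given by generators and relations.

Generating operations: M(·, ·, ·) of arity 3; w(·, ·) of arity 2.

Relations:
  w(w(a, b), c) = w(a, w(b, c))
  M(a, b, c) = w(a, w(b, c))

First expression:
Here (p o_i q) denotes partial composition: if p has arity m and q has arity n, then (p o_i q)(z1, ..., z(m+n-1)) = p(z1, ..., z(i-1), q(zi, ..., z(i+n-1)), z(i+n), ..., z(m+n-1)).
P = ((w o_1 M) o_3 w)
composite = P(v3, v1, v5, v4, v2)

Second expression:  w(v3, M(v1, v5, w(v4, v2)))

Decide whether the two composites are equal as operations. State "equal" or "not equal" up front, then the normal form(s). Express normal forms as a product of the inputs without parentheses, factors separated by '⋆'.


equal — both sides give v3 ⋆ v1 ⋆ v5 ⋆ v4 ⋆ v2


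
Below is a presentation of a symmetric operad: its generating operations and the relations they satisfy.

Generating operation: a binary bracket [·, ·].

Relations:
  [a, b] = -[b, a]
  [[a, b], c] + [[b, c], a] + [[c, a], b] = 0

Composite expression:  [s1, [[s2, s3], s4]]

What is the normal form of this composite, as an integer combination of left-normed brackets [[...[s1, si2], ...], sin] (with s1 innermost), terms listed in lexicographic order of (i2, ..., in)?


[[[s1, s2], s3], s4] - [[[s1, s3], s2], s4] - [[[s1, s4], s2], s3] + [[[s1, s4], s3], s2]


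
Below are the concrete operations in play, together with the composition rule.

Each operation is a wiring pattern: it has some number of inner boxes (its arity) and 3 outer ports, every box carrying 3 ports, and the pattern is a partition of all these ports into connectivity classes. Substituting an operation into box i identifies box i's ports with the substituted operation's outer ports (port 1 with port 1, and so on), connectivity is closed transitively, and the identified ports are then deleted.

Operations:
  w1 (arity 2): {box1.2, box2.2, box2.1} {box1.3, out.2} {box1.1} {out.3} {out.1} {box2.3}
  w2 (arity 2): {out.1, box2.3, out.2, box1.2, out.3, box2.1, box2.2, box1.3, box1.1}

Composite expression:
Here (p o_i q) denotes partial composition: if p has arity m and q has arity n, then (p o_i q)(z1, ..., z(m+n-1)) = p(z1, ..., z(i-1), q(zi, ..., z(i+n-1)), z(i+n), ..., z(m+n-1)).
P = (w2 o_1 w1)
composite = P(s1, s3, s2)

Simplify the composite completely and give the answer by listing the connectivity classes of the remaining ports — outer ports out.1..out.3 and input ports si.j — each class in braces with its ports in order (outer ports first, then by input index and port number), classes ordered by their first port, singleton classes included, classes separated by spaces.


{out.1, out.2, out.3, s1.3, s2.1, s2.2, s2.3} {s1.1} {s1.2, s3.1, s3.2} {s3.3}

Two ports join when wires chain via w2-identified ports.
after w1, the pattern on (s1, s3) reads {out.1} {out.2, s1.3} {out.3} {s1.1} {s1.2, s3.1, s3.2} {s3.3} (out.j = its outer ports)
after w2, the pattern on (s1, s3, s2) reads {out.1, out.2, out.3, s1.3, s2.1, s2.2, s2.3} {s1.1} {s1.2, s3.1, s3.2} {s3.3} (out.j = its outer ports)


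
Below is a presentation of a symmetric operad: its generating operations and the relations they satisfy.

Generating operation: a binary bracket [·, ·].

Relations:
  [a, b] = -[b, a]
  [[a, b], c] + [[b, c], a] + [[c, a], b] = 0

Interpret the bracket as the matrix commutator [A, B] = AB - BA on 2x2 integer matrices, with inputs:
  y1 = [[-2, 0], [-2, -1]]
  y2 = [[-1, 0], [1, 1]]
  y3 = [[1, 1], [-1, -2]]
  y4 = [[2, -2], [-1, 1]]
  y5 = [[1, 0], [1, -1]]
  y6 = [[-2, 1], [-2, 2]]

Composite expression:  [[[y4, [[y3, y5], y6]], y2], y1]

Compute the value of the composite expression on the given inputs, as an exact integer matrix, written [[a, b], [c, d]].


[[-120, 60], [-72, 120]]

[y3, y5] = [[1, -2], [-5, -1]]
[[y3, y5], y6] = [[9, -6], [24, -9]]
[y4, [[y3, y5], y6]] = [[-54, 30], [-42, 54]]
[[y4, [[y3, y5], y6]], y2] = [[30, 60], [192, -30]]
[[[y4, [[y3, y5], y6]], y2], y1] = [[-120, 60], [-72, 120]]


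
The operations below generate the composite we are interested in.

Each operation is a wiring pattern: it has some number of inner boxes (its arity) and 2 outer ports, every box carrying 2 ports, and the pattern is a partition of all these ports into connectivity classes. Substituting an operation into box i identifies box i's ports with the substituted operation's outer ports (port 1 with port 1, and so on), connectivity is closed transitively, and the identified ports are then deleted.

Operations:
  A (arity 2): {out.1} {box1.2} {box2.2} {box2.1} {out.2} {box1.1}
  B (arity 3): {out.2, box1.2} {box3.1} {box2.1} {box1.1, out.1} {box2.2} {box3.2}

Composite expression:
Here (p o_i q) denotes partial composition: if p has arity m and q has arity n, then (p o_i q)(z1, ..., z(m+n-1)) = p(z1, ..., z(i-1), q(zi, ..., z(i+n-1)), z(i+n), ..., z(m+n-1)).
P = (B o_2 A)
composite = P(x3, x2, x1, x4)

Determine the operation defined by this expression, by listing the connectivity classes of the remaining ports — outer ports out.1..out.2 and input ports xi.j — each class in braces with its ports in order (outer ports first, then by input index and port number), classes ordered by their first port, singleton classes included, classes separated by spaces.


{out.1, x3.1} {out.2, x3.2} {x1.1} {x1.2} {x2.1} {x2.2} {x4.1} {x4.2}

Two ports join when wires chain via B-identified ports.
composing A on (x2, x1), with out.j its own outer ports: {out.1} {out.2} {x1.1} {x1.2} {x2.1} {x2.2}
composing B on (x3, x2, x1, x4), with out.j its own outer ports: {out.1, x3.1} {out.2, x3.2} {x1.1} {x1.2} {x2.1} {x2.2} {x4.1} {x4.2}


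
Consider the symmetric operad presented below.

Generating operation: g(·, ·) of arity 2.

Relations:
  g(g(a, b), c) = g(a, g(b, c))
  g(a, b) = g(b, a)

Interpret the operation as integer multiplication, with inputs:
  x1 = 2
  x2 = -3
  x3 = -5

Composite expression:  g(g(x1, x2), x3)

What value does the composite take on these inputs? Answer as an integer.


30

g(x1, x2) = -6
g(g(x1, x2), x3) = 30


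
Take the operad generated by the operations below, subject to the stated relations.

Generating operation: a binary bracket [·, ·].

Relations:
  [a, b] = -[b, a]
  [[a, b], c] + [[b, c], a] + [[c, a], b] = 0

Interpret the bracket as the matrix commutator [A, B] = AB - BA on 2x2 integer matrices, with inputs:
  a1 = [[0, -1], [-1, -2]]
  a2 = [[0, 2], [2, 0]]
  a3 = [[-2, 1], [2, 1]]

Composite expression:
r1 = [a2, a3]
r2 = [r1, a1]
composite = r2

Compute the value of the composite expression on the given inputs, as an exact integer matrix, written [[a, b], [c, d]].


[[-12, -16], [-8, 12]]

[a2, a3] = [[2, 6], [-6, -2]]
[[a2, a3], a1] = [[-12, -16], [-8, 12]]


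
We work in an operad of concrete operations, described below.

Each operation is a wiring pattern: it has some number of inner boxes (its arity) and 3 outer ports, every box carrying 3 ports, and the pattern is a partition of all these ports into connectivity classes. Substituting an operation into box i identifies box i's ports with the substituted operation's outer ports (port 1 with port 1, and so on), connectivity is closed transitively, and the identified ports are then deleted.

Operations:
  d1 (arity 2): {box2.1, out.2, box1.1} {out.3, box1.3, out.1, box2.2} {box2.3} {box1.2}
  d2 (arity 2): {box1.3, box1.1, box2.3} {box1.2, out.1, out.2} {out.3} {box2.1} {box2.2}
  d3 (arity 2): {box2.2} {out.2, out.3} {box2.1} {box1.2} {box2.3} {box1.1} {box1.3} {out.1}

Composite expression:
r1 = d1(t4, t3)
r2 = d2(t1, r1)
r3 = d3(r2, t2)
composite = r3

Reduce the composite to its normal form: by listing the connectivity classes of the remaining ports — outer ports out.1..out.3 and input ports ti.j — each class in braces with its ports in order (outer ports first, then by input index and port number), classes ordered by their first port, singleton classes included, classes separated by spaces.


After gluing at d3, chains via deleted ports link the t-ports.
the subtree at d1 composes to {out.1, out.3, t3.2, t4.3} {out.2, t3.1, t4.1} {t3.3} {t4.2} on (t4, t3); out.j = own outer ports
the subtree at d2 composes to {out.1, out.2, t1.2} {out.3} {t1.1, t1.3, t3.2, t4.3} {t3.1, t4.1} {t3.3} {t4.2} on (t1, t4, t3); out.j = own outer ports
the subtree at d3 composes to {out.1} {out.2, out.3} {t1.1, t1.3, t3.2, t4.3} {t1.2} {t2.1} {t2.2} {t2.3} {t3.1, t4.1} {t3.3} {t4.2} on (t1, t4, t3, t2); out.j = own outer ports

{out.1} {out.2, out.3} {t1.1, t1.3, t3.2, t4.3} {t1.2} {t2.1} {t2.2} {t2.3} {t3.1, t4.1} {t3.3} {t4.2}


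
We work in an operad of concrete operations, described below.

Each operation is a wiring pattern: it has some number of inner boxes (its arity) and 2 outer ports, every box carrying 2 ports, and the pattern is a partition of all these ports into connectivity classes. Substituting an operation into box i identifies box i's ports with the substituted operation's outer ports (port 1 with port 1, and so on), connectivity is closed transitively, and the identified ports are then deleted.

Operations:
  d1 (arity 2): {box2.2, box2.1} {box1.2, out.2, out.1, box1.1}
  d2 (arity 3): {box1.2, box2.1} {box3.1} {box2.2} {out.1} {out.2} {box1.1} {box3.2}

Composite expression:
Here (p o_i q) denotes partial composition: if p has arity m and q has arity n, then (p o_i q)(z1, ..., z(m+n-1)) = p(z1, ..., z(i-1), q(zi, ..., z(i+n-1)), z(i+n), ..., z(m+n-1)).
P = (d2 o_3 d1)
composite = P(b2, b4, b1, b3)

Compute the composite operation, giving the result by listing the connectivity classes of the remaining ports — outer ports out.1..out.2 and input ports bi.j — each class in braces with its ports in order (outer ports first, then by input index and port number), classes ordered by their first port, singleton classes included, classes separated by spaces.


{out.1} {out.2} {b1.1, b1.2} {b2.1} {b2.2, b4.1} {b3.1, b3.2} {b4.2}

After gluing at d2, chains via deleted ports link the b-ports.
through d1, on inputs (b1, b3): {out.1, out.2, b1.1, b1.2} {b3.1, b3.2} (out.j = stage outer ports)
through d2, on inputs (b2, b4, b1, b3): {out.1} {out.2} {b1.1, b1.2} {b2.1} {b2.2, b4.1} {b3.1, b3.2} {b4.2} (out.j = stage outer ports)


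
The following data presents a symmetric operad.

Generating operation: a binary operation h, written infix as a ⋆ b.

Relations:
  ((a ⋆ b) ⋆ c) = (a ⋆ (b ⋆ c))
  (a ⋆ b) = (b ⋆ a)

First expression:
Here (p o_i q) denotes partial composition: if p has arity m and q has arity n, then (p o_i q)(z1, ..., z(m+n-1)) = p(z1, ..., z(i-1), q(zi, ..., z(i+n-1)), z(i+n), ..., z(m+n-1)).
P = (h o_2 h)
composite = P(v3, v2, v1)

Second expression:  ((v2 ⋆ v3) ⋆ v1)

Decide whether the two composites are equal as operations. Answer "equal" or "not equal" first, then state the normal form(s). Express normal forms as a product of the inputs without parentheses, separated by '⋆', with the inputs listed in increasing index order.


equal; both compose to v1 ⋆ v2 ⋆ v3

Normal form of the first expression: v1 ⋆ v2 ⋆ v3
Normal form of the second expression: v1 ⋆ v2 ⋆ v3
Both agree, so they are equal.


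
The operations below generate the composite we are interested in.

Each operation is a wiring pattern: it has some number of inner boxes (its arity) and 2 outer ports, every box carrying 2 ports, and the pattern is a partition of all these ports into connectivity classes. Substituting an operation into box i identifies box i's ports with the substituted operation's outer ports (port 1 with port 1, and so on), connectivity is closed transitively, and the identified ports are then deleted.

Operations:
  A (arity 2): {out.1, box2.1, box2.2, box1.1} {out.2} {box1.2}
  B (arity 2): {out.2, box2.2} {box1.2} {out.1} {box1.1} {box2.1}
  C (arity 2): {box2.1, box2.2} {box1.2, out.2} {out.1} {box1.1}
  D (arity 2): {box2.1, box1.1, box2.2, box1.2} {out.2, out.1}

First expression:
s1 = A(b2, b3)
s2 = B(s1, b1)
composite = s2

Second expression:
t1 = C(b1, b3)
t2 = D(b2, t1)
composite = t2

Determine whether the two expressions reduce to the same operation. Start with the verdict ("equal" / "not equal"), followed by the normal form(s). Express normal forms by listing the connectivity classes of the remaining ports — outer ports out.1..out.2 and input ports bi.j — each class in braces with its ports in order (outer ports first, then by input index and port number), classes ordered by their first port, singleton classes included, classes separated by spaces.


not equal; first: {out.1} {out.2, b1.2} {b1.1} {b2.1, b3.1, b3.2} {b2.2}; second: {out.1, out.2} {b1.1} {b1.2, b2.1, b2.2} {b3.1, b3.2}

The first expression, normalized: {out.1} {out.2, b1.2} {b1.1} {b2.1, b3.1, b3.2} {b2.2}
The second expression, normalized: {out.1, out.2} {b1.1} {b1.2, b2.1, b2.2} {b3.1, b3.2}
Different reductions; not equal.


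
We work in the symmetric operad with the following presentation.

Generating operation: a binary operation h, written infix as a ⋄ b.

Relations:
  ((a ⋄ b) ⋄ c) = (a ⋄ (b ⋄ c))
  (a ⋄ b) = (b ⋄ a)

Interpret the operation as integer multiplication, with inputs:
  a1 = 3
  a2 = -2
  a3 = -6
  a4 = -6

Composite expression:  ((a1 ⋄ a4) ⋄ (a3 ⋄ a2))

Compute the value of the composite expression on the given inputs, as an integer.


-216

(a1 ⋄ a4) = -18
(a3 ⋄ a2) = 12
((a1 ⋄ a4) ⋄ (a3 ⋄ a2)) = -216


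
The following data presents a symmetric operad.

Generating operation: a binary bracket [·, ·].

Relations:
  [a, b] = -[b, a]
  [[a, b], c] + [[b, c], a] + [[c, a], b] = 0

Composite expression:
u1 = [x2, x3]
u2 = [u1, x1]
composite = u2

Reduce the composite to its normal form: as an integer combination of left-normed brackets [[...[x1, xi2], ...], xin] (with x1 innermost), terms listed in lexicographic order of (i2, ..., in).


-[[x1, x2], x3] + [[x1, x3], x2]


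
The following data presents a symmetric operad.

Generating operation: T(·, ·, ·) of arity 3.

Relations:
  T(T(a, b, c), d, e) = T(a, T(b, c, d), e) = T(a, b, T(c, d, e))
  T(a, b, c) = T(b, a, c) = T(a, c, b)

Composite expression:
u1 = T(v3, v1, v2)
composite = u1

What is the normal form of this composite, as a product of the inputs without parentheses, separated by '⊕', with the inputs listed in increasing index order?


Key point: T commutes, so take the v-inputs in any fixed order.
T(v3, v1, v2) linearizes to v3 ⊕ v1 ⊕ v2
reordering the factors by index: v1 ⊕ v2 ⊕ v3

v1 ⊕ v2 ⊕ v3


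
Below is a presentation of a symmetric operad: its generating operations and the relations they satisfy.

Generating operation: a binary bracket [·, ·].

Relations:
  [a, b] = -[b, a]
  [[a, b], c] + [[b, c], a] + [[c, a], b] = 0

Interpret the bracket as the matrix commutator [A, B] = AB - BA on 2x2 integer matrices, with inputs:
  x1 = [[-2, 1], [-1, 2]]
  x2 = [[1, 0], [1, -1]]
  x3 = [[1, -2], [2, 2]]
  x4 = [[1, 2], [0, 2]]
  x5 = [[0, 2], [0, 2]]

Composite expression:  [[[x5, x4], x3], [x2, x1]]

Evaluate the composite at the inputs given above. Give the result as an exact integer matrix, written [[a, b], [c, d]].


[x5, x4] = [[0, -2], [0, 0]]
[[x5, x4], x3] = [[-4, -2], [0, 4]]
[x2, x1] = [[-1, 2], [-2, 1]]
[[[x5, x4], x3], [x2, x1]] = [[4, -20], [-16, -4]]

[[4, -20], [-16, -4]]


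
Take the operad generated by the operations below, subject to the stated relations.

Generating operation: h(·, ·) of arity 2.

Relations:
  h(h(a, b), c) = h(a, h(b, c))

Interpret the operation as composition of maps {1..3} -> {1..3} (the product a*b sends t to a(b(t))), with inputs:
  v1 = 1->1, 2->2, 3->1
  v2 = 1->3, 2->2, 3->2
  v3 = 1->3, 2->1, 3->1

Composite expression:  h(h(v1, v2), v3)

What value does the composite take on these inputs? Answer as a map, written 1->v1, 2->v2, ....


1->2, 2->1, 3->1


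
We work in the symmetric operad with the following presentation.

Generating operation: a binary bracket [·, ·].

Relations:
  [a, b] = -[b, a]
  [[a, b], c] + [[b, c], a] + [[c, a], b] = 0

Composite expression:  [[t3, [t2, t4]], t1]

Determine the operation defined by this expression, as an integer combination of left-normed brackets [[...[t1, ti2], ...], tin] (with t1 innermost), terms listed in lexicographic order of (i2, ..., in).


Antisymmetry and Jacobi reduce to t1-anchored left-normed brackets.
Composite bracket: [[t3, [t2, t4]], t1]
Under [a, b] = ab - ba we get 8 signed associative words (2^3 = 8).
The t1-initial words carry the normal form:
  t1t2t4t3 appears with sign +1, giving the term +[[[t1, t2], t4], t3]
  t1t3t2t4 appears with sign -1, giving the term -[[[t1, t3], t2], t4]
  t1t3t4t2 appears with sign +1, giving the term +[[[t1, t3], t4], t2]
  t1t4t2t3 appears with sign -1, giving the term -[[[t1, t4], t2], t3]

[[[t1, t2], t4], t3] - [[[t1, t3], t2], t4] + [[[t1, t3], t4], t2] - [[[t1, t4], t2], t3]


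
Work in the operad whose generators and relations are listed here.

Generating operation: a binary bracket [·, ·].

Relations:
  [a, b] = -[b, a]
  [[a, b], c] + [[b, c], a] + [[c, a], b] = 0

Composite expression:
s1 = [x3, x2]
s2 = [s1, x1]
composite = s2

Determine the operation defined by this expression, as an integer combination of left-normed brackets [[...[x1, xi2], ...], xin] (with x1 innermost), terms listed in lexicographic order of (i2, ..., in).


Skip Jacobi rewriting: expand, keep x1-initial words, read off terms.
Composite bracket: [[x3, x2], x1]
Full expansion: 4 signed words from ab - ba (2^2 = 4).
Collect the words opening with x1:
  sign of x1x2x3 is +1, so it contributes +[[x1, x2], x3]
  sign of x1x3x2 is -1, so it contributes -[[x1, x3], x2]

[[x1, x2], x3] - [[x1, x3], x2]


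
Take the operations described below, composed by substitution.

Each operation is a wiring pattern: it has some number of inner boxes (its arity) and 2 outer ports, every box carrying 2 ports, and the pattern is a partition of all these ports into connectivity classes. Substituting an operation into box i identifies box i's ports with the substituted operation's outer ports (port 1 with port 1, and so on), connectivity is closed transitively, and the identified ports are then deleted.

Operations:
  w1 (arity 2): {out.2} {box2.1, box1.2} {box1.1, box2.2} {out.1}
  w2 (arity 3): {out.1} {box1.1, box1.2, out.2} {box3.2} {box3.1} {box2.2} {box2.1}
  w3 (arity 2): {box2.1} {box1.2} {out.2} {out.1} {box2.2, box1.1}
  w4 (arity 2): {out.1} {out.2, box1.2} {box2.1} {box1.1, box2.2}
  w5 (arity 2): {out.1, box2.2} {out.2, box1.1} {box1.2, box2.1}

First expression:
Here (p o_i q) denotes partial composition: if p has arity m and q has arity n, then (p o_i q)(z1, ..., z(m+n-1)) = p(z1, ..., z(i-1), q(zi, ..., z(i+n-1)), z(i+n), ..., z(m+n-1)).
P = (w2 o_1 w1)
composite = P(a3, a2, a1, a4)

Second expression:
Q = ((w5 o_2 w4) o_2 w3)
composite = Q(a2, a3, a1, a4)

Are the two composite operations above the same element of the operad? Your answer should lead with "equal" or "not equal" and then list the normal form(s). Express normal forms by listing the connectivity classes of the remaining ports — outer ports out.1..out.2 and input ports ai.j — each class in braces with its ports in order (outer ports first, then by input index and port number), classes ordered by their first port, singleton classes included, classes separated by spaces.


The first expression, normalized: {out.1} {out.2} {a1.1} {a1.2} {a2.1, a3.2} {a2.2, a3.1} {a4.1} {a4.2}
The second expression, normalized: {out.1} {out.2, a2.1} {a1.1} {a1.2, a3.1} {a2.2} {a3.2} {a4.1} {a4.2}
No match — not equal.

not equal; first: {out.1} {out.2} {a1.1} {a1.2} {a2.1, a3.2} {a2.2, a3.1} {a4.1} {a4.2}; second: {out.1} {out.2, a2.1} {a1.1} {a1.2, a3.1} {a2.2} {a3.2} {a4.1} {a4.2}


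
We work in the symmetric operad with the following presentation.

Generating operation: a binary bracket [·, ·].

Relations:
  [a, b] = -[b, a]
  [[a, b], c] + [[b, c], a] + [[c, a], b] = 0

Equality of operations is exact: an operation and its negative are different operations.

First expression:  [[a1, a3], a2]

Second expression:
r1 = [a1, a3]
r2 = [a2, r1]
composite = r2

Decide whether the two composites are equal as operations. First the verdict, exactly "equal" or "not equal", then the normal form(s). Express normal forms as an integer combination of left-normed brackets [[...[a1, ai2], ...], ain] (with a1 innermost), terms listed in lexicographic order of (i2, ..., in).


Normal form of the first expression: [[a1, a3], a2]
Normal form of the second expression: -[[a1, a3], a2]
The forms do not match — not equal.

not equal; the first gives [[a1, a3], a2] and the second -[[a1, a3], a2]


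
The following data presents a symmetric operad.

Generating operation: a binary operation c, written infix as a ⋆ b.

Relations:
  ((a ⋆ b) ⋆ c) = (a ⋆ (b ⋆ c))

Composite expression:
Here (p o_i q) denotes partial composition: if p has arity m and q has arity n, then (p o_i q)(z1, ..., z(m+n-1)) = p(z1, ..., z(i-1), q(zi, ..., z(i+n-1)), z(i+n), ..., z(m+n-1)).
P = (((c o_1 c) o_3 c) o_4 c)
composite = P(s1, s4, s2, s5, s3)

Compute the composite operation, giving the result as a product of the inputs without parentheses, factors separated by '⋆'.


s1 ⋆ s4 ⋆ s2 ⋆ s5 ⋆ s3

Key point: c is associative — brackets drop, the s-order remains.
(s1 ⋆ s4) linearizes to s1 ⋆ s4
(s5 ⋆ s3) linearizes to s5 ⋆ s3
(s2 ⋆ (s5 ⋆ s3)) linearizes to s2 ⋆ s5 ⋆ s3
((s1 ⋆ s4) ⋆ (s2 ⋆ (s5 ⋆ s3))) linearizes to s1 ⋆ s4 ⋆ s2 ⋆ s5 ⋆ s3


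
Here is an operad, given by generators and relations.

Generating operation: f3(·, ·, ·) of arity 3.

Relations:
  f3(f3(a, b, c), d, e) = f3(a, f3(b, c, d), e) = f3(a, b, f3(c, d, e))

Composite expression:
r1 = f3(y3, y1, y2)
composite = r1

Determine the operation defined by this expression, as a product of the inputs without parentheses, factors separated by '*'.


y3 * y1 * y2

Under associativity of f3, the answer is the y's in reading order.
f3(y3, y1, y2) linearizes to y3 * y1 * y2


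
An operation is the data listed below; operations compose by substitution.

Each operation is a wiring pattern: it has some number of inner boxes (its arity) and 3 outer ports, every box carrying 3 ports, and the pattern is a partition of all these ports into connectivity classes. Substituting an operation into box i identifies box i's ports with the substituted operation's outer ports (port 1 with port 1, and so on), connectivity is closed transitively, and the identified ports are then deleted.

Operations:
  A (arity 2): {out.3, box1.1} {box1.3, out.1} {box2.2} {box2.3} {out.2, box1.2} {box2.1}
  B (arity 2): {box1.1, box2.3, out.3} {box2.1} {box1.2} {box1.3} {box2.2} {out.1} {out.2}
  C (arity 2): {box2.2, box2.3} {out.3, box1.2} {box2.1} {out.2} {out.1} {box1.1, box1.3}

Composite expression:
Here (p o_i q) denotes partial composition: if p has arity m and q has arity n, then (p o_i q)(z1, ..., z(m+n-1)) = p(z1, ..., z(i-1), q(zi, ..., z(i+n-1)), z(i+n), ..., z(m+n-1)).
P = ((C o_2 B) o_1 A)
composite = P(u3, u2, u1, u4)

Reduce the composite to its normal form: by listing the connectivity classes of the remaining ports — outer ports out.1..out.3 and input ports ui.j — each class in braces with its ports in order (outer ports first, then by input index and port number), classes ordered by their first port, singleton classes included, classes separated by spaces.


After gluing at C, chains via deleted ports link the u-ports.
composing A on (u3, u2), with out.j its own outer ports: {out.1, u3.3} {out.2, u3.2} {out.3, u3.1} {u2.1} {u2.2} {u2.3}
composing B on (u1, u4), with out.j its own outer ports: {out.1} {out.2} {out.3, u1.1, u4.3} {u1.2} {u1.3} {u4.1} {u4.2}
composing C on (u3, u2, u1, u4), with out.j its own outer ports: {out.1} {out.2} {out.3, u3.2} {u1.1, u4.3} {u1.2} {u1.3} {u2.1} {u2.2} {u2.3} {u3.1, u3.3} {u4.1} {u4.2}

{out.1} {out.2} {out.3, u3.2} {u1.1, u4.3} {u1.2} {u1.3} {u2.1} {u2.2} {u2.3} {u3.1, u3.3} {u4.1} {u4.2}


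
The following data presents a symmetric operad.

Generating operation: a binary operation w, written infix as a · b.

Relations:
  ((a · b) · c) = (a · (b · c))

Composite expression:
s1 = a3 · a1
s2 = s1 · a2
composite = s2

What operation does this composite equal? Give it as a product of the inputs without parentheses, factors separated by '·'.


a3 · a1 · a2

All parenthesizations of w agree; list the a-inputs left to right.
(a3 · a1) spells out as a3 · a1
((a3 · a1) · a2) spells out as a3 · a1 · a2


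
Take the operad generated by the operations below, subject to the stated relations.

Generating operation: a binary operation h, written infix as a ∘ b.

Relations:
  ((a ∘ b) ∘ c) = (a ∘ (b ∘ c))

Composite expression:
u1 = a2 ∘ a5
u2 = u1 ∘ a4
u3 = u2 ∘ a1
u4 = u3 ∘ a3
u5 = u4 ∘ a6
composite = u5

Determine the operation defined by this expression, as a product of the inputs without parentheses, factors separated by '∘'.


a2 ∘ a5 ∘ a4 ∘ a1 ∘ a3 ∘ a6

Key point: h is associative — brackets drop, the a-order remains.
(a2 ∘ a5) spells out as a2 ∘ a5
((a2 ∘ a5) ∘ a4) spells out as a2 ∘ a5 ∘ a4
(((a2 ∘ a5) ∘ a4) ∘ a1) spells out as a2 ∘ a5 ∘ a4 ∘ a1
((((a2 ∘ a5) ∘ a4) ∘ a1) ∘ a3) spells out as a2 ∘ a5 ∘ a4 ∘ a1 ∘ a3
(((((a2 ∘ a5) ∘ a4) ∘ a1) ∘ a3) ∘ a6) spells out as a2 ∘ a5 ∘ a4 ∘ a1 ∘ a3 ∘ a6


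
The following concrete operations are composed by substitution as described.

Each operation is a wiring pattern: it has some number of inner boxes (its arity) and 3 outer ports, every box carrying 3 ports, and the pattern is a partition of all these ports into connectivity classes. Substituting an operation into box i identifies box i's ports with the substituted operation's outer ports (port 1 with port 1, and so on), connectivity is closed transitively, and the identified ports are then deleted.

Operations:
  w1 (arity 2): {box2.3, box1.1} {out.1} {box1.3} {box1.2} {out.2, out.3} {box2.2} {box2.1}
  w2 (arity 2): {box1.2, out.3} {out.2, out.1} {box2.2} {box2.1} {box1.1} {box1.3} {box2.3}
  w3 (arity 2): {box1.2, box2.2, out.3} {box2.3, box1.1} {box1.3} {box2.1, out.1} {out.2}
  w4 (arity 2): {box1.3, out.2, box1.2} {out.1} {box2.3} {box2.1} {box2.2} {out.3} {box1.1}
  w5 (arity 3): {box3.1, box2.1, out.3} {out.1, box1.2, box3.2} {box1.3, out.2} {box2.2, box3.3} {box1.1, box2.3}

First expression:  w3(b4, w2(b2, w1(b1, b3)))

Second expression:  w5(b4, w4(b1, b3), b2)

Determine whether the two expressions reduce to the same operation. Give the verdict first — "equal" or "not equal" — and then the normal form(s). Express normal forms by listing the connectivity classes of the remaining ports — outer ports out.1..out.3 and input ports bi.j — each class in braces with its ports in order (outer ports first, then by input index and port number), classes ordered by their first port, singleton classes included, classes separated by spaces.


not equal: they reduce to {out.1, out.3, b4.2} {out.2} {b1.1, b3.3} {b1.2} {b1.3} {b2.1} {b2.2, b4.1} {b2.3} {b3.1} {b3.2} {b4.3} and {out.1, b2.2, b4.2} {out.2, b4.3} {out.3, b2.1} {b1.1} {b1.2, b1.3, b2.3} {b3.1} {b3.2} {b3.3} {b4.1}

Reducing the first expression gives {out.1, out.3, b4.2} {out.2} {b1.1, b3.3} {b1.2} {b1.3} {b2.1} {b2.2, b4.1} {b2.3} {b3.1} {b3.2} {b4.3}
Reducing the second expression gives {out.1, b2.2, b4.2} {out.2, b4.3} {out.3, b2.1} {b1.1} {b1.2, b1.3, b2.3} {b3.1} {b3.2} {b3.3} {b4.1}
They disagree, so not equal.


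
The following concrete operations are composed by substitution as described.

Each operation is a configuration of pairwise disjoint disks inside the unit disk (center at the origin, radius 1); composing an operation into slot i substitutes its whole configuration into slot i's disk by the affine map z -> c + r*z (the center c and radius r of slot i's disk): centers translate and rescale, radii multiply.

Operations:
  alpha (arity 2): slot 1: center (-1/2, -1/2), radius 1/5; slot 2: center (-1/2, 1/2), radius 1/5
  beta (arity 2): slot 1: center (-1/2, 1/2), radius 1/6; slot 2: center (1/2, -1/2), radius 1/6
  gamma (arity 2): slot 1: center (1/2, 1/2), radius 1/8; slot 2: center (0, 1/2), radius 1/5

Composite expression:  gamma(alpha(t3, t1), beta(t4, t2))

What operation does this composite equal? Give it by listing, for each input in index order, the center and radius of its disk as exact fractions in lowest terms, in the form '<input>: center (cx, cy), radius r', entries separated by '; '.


t1: center (7/16, 9/16), radius 1/40; t2: center (1/10, 2/5), radius 1/30; t3: center (7/16, 7/16), radius 1/40; t4: center (-1/10, 3/5), radius 1/30

Nesting under gamma composes maps z -> c + r*z down each t-path.
t3: after 2 affine steps, its disk has center (7/16, 7/16), radius 1/40
t1: after 2 affine steps, its disk has center (7/16, 9/16), radius 1/40
t4: after 2 affine steps, its disk has center (-1/10, 3/5), radius 1/30
t2: after 2 affine steps, its disk has center (1/10, 2/5), radius 1/30


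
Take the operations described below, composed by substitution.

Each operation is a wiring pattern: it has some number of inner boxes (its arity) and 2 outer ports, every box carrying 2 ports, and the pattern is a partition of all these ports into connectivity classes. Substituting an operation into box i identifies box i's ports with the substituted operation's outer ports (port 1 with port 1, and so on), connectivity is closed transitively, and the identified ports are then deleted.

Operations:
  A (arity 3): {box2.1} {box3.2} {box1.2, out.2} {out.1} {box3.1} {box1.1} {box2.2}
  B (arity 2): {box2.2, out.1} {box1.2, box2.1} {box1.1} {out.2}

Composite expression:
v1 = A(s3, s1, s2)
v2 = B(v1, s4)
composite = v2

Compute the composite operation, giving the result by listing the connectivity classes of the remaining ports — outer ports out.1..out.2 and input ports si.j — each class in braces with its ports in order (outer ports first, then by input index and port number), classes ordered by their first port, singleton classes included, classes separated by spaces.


Reachability decides: close wires over B-identified ports.
through A, on inputs (s3, s1, s2): {out.1} {out.2, s3.2} {s1.1} {s1.2} {s2.1} {s2.2} {s3.1} (out.j = stage outer ports)
through B, on inputs (s3, s1, s2, s4): {out.1, s4.2} {out.2} {s1.1} {s1.2} {s2.1} {s2.2} {s3.1} {s3.2, s4.1} (out.j = stage outer ports)

{out.1, s4.2} {out.2} {s1.1} {s1.2} {s2.1} {s2.2} {s3.1} {s3.2, s4.1}


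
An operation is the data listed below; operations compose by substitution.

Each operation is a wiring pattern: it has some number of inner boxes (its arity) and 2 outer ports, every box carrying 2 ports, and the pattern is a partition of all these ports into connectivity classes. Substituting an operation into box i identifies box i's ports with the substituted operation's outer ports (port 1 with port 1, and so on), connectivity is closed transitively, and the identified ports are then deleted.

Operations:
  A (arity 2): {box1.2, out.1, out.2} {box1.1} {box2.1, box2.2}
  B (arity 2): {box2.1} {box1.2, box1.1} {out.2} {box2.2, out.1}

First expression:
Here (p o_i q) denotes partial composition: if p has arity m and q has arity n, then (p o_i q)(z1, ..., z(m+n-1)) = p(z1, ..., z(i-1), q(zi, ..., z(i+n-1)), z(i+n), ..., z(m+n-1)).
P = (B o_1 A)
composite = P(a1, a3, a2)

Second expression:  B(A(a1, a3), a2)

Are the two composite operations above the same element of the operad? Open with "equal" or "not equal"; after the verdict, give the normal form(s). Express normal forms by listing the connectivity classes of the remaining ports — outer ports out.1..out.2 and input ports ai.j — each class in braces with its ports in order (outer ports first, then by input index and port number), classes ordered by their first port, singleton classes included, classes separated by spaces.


equal; both compose to {out.1, a2.2} {out.2} {a1.1} {a1.2} {a2.1} {a3.1, a3.2}

The first composite normalizes to {out.1, a2.2} {out.2} {a1.1} {a1.2} {a2.1} {a3.1, a3.2}
The second composite normalizes to {out.1, a2.2} {out.2} {a1.1} {a1.2} {a2.1} {a3.1, a3.2}
The normal forms match — equal.


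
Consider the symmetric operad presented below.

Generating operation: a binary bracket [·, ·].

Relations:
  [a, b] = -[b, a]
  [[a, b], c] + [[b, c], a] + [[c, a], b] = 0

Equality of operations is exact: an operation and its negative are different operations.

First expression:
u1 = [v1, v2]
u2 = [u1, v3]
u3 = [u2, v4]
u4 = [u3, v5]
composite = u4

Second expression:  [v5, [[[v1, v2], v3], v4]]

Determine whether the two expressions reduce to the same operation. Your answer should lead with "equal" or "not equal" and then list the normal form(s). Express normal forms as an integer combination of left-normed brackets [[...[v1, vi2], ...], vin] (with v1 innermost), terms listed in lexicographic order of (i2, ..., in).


not equal; first: [[[[v1, v2], v3], v4], v5]; second: -[[[[v1, v2], v3], v4], v5]

In normal form, the first expression is [[[[v1, v2], v3], v4], v5]
In normal form, the second expression is -[[[[v1, v2], v3], v4], v5]
The forms do not match — not equal.


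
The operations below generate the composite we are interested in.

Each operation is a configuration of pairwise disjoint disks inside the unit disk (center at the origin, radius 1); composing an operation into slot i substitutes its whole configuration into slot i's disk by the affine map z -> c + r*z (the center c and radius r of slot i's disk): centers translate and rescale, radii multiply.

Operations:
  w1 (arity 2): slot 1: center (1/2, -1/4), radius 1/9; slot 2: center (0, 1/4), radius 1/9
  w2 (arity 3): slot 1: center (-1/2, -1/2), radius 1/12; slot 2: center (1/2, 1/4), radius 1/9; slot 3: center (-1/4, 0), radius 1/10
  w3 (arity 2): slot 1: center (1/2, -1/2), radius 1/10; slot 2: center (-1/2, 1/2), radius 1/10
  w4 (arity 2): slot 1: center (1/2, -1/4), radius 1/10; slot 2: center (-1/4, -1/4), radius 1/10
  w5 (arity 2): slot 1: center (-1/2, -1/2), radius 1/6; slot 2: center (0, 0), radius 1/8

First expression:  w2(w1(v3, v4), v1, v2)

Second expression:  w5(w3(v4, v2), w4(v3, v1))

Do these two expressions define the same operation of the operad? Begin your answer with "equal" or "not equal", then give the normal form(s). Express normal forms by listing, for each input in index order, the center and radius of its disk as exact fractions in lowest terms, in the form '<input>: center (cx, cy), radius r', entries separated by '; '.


not equal; the first gives v1: center (1/2, 1/4), radius 1/9; v2: center (-1/4, 0), radius 1/10; v3: center (-11/24, -25/48), radius 1/108; v4: center (-1/2, -23/48), radius 1/108 and the second v1: center (-1/32, -1/32), radius 1/80; v2: center (-7/12, -5/12), radius 1/60; v3: center (1/16, -1/32), radius 1/80; v4: center (-5/12, -7/12), radius 1/60

In normal form, the first expression is v1: center (1/2, 1/4), radius 1/9; v2: center (-1/4, 0), radius 1/10; v3: center (-11/24, -25/48), radius 1/108; v4: center (-1/2, -23/48), radius 1/108
In normal form, the second expression is v1: center (-1/32, -1/32), radius 1/80; v2: center (-7/12, -5/12), radius 1/60; v3: center (1/16, -1/32), radius 1/80; v4: center (-5/12, -7/12), radius 1/60
No match — not equal.


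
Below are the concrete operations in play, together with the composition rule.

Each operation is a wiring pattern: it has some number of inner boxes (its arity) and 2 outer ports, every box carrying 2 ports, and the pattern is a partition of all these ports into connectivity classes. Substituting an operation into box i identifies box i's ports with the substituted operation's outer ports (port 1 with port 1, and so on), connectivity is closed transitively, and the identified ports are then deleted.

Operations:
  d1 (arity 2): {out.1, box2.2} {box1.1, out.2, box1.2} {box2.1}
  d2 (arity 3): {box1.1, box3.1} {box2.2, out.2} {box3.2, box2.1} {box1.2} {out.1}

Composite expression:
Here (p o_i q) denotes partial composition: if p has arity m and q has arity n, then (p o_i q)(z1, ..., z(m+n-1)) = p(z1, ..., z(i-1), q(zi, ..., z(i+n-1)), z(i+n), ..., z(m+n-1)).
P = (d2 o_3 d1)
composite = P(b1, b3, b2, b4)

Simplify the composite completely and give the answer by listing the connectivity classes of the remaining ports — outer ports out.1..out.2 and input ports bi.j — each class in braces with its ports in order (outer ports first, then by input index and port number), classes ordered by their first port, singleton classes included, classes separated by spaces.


{out.1} {out.2, b3.2} {b1.1, b4.2} {b1.2} {b2.1, b2.2, b3.1} {b4.1}
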